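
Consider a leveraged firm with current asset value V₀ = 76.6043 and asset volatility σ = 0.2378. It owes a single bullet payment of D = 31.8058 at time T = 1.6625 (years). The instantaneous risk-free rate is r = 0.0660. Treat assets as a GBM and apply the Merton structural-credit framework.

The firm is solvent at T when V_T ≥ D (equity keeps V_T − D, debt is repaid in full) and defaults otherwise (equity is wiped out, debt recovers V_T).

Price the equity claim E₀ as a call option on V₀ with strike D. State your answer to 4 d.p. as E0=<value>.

d₁ = [ln(V₀/D) + (r + σ²/2)T] / (σ√T)
   = [ln(76.6043/31.8058) + (0.0660 + 0.5·0.2378²)·1.6625] / (0.2378·√1.6625)
   = [0.879005 + 0.156731] / 0.306614 = 3.377974
d₂ = d₁ − σ√T = 3.377974 − 0.306614 = 3.071359
N(d₁) = 0.999635,  N(d₂) = 0.998935,  e^(−rT) = 0.896081
E₀ = V₀·N(d₁) − D·e^(−rT)·N(d₂)
   = 76.6043·0.999635 − 31.8058·0.896081·0.998935 = 48.106139

E0=48.1061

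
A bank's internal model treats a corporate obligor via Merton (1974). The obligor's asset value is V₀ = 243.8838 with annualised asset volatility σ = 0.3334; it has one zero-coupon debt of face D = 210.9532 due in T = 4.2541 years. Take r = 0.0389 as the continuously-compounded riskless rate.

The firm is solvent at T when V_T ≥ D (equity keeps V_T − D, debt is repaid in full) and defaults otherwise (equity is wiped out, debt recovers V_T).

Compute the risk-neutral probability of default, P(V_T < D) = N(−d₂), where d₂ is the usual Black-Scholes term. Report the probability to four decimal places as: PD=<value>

PD=0.4571

d₁ = [ln(V₀/D) + (r + σ²/2)T] / (σ√T)
   = [ln(243.8838/210.9532) + (0.0389 + 0.5·0.3334²)·4.2541] / (0.3334·√4.2541)
   = [0.145056 + 0.401918] / 0.687653 = 0.795421
d₂ = d₁ − σ√T = 0.795421 − 0.687653 = 0.107767
risk-neutral PD = N(−d₂) = N(-0.107767) = 0.457090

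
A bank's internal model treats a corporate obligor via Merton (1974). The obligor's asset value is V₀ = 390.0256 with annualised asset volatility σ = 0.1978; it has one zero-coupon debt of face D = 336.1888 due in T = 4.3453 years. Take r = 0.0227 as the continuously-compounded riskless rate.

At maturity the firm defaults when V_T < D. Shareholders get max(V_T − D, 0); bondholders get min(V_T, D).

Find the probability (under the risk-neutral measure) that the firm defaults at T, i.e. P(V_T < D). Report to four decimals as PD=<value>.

PD=0.3470

d₁ = [ln(V₀/D) + (r + σ²/2)T] / (σ√T)
   = [ln(390.0256/336.1888) + (0.0227 + 0.5·0.1978²)·4.3453] / (0.1978·√4.3453)
   = [0.148539 + 0.183643] / 0.412322 = 0.805639
d₂ = d₁ − σ√T = 0.805639 − 0.412322 = 0.393317
risk-neutral PD = N(−d₂) = N(-0.393317) = 0.347043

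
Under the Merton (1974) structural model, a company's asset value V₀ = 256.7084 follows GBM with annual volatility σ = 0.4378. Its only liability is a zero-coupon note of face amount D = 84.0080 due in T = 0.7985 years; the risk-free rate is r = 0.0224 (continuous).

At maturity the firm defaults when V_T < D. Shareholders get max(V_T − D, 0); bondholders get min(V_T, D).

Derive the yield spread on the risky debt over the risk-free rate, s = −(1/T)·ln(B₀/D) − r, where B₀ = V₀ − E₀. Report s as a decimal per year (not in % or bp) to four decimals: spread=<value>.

spread=0.0005

d₁ = [ln(V₀/D) + (r + σ²/2)T] / (σ√T)
   = [ln(256.7084/84.0080) + (0.0224 + 0.5·0.4378²)·0.7985] / (0.4378·√0.7985)
   = [1.117029 + 0.094410] / 0.391213 = 3.096623
d₂ = d₁ − σ√T = 3.096623 − 0.391213 = 2.705410
N(d₁) = 0.999021,  N(d₂) = 0.996589,  e^(−rT) = 0.982273
E₀ = V₀·N(d₁) − D·e^(−rT)·N(d₂)
   = 256.7084·0.999021 − 84.0080·0.982273·0.996589 = 174.219876
B₀ = V₀ − E₀ = 256.7084 − 174.219876 = 82.488524
spread = −(1/T)·ln(B₀/D) − r = −(1/0.7985)·ln(82.488524/84.0080) − 0.0224 = 0.00045892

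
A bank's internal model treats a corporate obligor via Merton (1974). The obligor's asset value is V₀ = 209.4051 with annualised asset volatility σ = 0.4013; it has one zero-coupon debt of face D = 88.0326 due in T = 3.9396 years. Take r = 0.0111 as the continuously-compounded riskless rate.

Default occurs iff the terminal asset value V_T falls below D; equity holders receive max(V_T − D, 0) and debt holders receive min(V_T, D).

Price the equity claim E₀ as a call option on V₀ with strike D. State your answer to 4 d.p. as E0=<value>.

E0=131.4648

d₁ = [ln(V₀/D) + (r + σ²/2)T] / (σ√T)
   = [ln(209.4051/88.0326) + (0.0111 + 0.5·0.4013²)·3.9396] / (0.4013·√3.9396)
   = [0.866563 + 0.360949] / 0.796517 = 1.541100
d₂ = d₁ − σ√T = 1.541100 − 0.796517 = 0.744583
N(d₁) = 0.938354,  N(d₂) = 0.771738,  e^(−rT) = 0.957213
E₀ = V₀·N(d₁) − D·e^(−rT)·N(d₂)
   = 209.4051·0.938354 − 88.0326·0.957213·0.771738 = 131.464847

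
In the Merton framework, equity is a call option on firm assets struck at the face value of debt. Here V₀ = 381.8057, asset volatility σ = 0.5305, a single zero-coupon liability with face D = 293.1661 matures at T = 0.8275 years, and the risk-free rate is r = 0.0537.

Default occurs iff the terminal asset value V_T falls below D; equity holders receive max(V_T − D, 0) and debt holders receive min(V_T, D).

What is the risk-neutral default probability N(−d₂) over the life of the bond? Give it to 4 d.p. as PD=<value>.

PD=0.3452

d₁ = [ln(V₀/D) + (r + σ²/2)T] / (σ√T)
   = [ln(381.8057/293.1661) + (0.0537 + 0.5·0.5305²)·0.8275] / (0.5305·√0.8275)
   = [0.264172 + 0.160879] / 0.482580 = 0.880789
d₂ = d₁ − σ√T = 0.880789 − 0.482580 = 0.398208
risk-neutral PD = N(−d₂) = N(-0.398208) = 0.345238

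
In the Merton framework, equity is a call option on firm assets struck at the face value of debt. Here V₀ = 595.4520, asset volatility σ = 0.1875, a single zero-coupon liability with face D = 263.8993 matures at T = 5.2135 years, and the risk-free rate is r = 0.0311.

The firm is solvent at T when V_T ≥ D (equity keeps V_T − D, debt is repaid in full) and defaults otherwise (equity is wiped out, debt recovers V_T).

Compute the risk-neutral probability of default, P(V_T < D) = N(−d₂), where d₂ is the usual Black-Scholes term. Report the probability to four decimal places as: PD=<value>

d₁ = [ln(V₀/D) + (r + σ²/2)T] / (σ√T)
   = [ln(595.4520/263.8993) + (0.0311 + 0.5·0.1875²)·5.2135] / (0.1875·√5.2135)
   = [0.813753 + 0.253783] / 0.428120 = 2.493543
d₂ = d₁ − σ√T = 2.493543 − 0.428120 = 2.065422
risk-neutral PD = N(−d₂) = N(-2.065422) = 0.019442

PD=0.0194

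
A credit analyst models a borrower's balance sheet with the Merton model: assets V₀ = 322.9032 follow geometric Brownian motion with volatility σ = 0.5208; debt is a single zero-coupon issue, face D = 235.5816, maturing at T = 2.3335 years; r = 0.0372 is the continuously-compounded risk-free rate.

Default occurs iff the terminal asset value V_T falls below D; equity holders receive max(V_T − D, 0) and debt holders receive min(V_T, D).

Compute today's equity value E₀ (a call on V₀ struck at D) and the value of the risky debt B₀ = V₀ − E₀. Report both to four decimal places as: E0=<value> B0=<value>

d₁ = [ln(V₀/D) + (r + σ²/2)T] / (σ√T)
   = [ln(322.9032/235.5816) + (0.0372 + 0.5·0.5208²)·2.3335] / (0.5208·√2.3335)
   = [0.315295 + 0.403267] / 0.795564 = 0.903211
d₂ = d₁ − σ√T = 0.903211 − 0.795564 = 0.107648
N(d₁) = 0.816793,  N(d₂) = 0.542863,  e^(−rT) = 0.916855
E₀ = V₀·N(d₁) − D·e^(−rT)·N(d₂)
   = 322.9032·0.816793 − 235.5816·0.916855·0.542863 = 146.490021
B₀ = V₀ − E₀ = 322.9032 − 146.490021 = 176.413179

E0=146.4900 B0=176.4132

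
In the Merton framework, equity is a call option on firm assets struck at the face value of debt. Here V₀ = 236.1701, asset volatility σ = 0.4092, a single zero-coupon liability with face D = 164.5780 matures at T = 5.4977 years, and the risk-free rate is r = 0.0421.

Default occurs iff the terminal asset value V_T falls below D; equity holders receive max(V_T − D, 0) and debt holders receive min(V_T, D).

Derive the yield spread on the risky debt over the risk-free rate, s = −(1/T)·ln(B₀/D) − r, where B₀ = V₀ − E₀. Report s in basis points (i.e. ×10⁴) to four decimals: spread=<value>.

d₁ = [ln(V₀/D) + (r + σ²/2)T] / (σ√T)
   = [ln(236.1701/164.5780) + (0.0421 + 0.5·0.4092²)·5.4977] / (0.4092·√5.4977)
   = [0.361168 + 0.691733] / 0.959458 = 1.097391
d₂ = d₁ − σ√T = 1.097391 − 0.959458 = 0.137933
N(d₁) = 0.863765,  N(d₂) = 0.554853,  e^(−rT) = 0.793380
E₀ = V₀·N(d₁) − D·e^(−rT)·N(d₂)
   = 236.1701·0.863765 − 164.5780·0.793380·0.554853 = 131.546638
B₀ = V₀ − E₀ = 236.1701 − 131.546638 = 104.623462
spread = −(1/T)·ln(B₀/D) − r = −(1/5.4977)·ln(104.623462/164.5780) − 0.0421 = 0.04030115
in basis points: 0.04030115 × 10⁴ = 403.0115 bp

spread=403.0115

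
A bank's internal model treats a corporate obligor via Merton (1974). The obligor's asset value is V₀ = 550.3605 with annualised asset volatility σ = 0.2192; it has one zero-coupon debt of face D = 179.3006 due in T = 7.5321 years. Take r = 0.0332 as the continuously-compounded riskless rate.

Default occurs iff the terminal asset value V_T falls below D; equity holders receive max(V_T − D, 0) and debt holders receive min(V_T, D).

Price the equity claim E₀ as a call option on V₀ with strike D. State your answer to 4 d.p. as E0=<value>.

E0=411.3543

d₁ = [ln(V₀/D) + (r + σ²/2)T] / (σ√T)
   = [ln(550.3605/179.3006) + (0.0332 + 0.5·0.2192²)·7.5321] / (0.2192·√7.5321)
   = [1.121510 + 0.431019] / 0.601587 = 2.580722
d₂ = d₁ − σ√T = 2.580722 − 0.601587 = 1.979134
N(d₁) = 0.995070,  N(d₂) = 0.976100,  e^(−rT) = 0.778750
E₀ = V₀·N(d₁) − D·e^(−rT)·N(d₂)
   = 550.3605·0.995070 − 179.3006·0.778750·0.976100 = 411.354340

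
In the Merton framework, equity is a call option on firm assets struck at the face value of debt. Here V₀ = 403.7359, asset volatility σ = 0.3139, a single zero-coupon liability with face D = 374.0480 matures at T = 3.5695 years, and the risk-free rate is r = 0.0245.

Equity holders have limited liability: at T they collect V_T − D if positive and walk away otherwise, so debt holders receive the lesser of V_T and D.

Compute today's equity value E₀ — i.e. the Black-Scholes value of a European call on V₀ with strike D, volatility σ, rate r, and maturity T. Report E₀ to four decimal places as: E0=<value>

d₁ = [ln(V₀/D) + (r + σ²/2)T] / (σ√T)
   = [ln(403.7359/374.0480) + (0.0245 + 0.5·0.3139²)·3.5695] / (0.3139·√3.5695)
   = [0.076377 + 0.263310] / 0.593055 = 0.572774
d₂ = d₁ − σ√T = 0.572774 − 0.593055 = -0.020281
N(d₁) = 0.716601,  N(d₂) = 0.491910,  e^(−rT) = 0.916262
E₀ = V₀·N(d₁) − D·e^(−rT)·N(d₂)
   = 403.7359·0.716601 − 374.0480·0.916262·0.491910 = 120.727386

E0=120.7274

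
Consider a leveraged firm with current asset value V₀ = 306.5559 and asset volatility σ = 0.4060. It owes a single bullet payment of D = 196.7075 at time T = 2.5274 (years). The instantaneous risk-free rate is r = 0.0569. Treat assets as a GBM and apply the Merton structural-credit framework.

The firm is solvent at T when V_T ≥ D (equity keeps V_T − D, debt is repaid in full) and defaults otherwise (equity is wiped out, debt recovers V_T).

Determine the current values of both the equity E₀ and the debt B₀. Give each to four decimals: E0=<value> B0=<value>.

d₁ = [ln(V₀/D) + (r + σ²/2)T] / (σ√T)
   = [ln(306.5559/196.7075) + (0.0569 + 0.5·0.4060²)·2.5274] / (0.4060·√2.5274)
   = [0.443682 + 0.352112] / 0.645451 = 1.232929
d₂ = d₁ − σ√T = 1.232929 − 0.645451 = 0.587478
N(d₁) = 0.891199,  N(d₂) = 0.721559,  e^(−rT) = 0.866053
E₀ = V₀·N(d₁) − D·e^(−rT)·N(d₂)
   = 306.5559·0.891199 − 196.7075·0.866053·0.721559 = 150.278142
B₀ = V₀ − E₀ = 306.5559 − 150.278142 = 156.277758

E0=150.2781 B0=156.2778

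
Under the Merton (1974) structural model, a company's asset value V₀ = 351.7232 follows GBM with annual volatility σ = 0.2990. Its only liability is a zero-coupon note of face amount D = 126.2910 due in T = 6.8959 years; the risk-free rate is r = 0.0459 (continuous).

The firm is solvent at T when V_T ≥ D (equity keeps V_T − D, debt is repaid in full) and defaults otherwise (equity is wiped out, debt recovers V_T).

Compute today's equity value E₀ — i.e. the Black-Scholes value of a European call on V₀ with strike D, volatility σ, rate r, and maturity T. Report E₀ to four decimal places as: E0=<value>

d₁ = [ln(V₀/D) + (r + σ²/2)T] / (σ√T)
   = [ln(351.7232/126.2910) + (0.0459 + 0.5·0.2990²)·6.8959] / (0.2990·√6.8959)
   = [1.024256 + 0.624772] / 0.785175 = 2.100203
d₂ = d₁ − σ√T = 2.100203 − 0.785175 = 1.315028
N(d₁) = 0.982145,  N(d₂) = 0.905750,  e^(−rT) = 0.728679
E₀ = V₀·N(d₁) − D·e^(−rT)·N(d₂)
   = 351.7232·0.982145 − 126.2910·0.728679·0.905750 = 262.090836

E0=262.0908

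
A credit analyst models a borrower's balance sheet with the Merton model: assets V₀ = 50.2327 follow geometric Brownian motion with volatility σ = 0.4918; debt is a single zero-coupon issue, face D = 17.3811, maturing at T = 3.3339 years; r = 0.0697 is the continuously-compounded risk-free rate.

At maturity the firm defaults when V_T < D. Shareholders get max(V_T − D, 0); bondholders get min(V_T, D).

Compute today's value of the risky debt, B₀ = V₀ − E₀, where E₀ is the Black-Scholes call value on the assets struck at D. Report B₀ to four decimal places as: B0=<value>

d₁ = [ln(V₀/D) + (r + σ²/2)T] / (σ√T)
   = [ln(50.2327/17.3811) + (0.0697 + 0.5·0.4918²)·3.3339] / (0.4918·√3.3339)
   = [1.061283 + 0.635553] / 0.897976 = 1.889623
d₂ = d₁ − σ√T = 1.889623 − 0.897976 = 0.991647
N(d₁) = 0.970596,  N(d₂) = 0.839315,  e^(−rT) = 0.792651
E₀ = V₀·N(d₁) − D·e^(−rT)·N(d₂)
   = 50.2327·0.970596 − 17.3811·0.792651·0.839315 = 37.192288
B₀ = V₀ − E₀ = 50.2327 − 37.192288 = 13.040412

B0=13.0404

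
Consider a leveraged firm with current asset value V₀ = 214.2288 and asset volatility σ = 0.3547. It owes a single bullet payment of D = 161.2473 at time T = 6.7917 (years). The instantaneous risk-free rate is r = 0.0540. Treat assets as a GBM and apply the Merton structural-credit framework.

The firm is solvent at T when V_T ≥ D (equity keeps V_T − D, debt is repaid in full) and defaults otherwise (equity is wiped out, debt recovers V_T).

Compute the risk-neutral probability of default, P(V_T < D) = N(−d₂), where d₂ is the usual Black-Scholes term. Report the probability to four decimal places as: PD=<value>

d₁ = [ln(V₀/D) + (r + σ²/2)T] / (σ√T)
   = [ln(214.2288/161.2473) + (0.0540 + 0.5·0.3547²)·6.7917] / (0.3547·√6.7917)
   = [0.284105 + 0.793991] / 0.924380 = 1.166291
d₂ = d₁ − σ√T = 1.166291 − 0.924380 = 0.241912
risk-neutral PD = N(−d₂) = N(-0.241912) = 0.404424

PD=0.4044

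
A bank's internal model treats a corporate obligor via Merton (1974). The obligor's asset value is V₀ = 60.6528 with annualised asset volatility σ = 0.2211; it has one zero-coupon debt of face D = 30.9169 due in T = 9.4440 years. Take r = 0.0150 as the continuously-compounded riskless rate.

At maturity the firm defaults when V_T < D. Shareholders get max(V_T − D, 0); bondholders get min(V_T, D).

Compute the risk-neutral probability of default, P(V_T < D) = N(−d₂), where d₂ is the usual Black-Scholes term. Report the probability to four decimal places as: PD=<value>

d₁ = [ln(V₀/D) + (r + σ²/2)T] / (σ√T)
   = [ln(60.6528/30.9169) + (0.0150 + 0.5·0.2211²)·9.4440] / (0.2211·√9.4440)
   = [0.673863 + 0.372496] / 0.679464 = 1.539976
d₂ = d₁ − σ√T = 1.539976 − 0.679464 = 0.860511
risk-neutral PD = N(−d₂) = N(-0.860511) = 0.194754

PD=0.1948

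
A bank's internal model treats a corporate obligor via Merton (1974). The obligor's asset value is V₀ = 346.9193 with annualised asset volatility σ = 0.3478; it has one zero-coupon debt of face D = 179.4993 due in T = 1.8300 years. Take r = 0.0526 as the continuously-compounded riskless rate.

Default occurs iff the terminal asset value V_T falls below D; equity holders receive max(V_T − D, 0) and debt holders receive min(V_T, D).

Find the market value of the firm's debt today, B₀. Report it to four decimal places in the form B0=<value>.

d₁ = [ln(V₀/D) + (r + σ²/2)T] / (σ√T)
   = [ln(346.9193/179.4993) + (0.0526 + 0.5·0.3478²)·1.8300] / (0.3478·√1.8300)
   = [0.658921 + 0.206941] / 0.470495 = 1.840320
d₂ = d₁ − σ√T = 1.840320 − 0.470495 = 1.369825
N(d₁) = 0.967139,  N(d₂) = 0.914629,  e^(−rT) = 0.908230
E₀ = V₀·N(d₁) − D·e^(−rT)·N(d₂)
   = 346.9193·0.967139 − 179.4993·0.908230·0.914629 = 186.410431
B₀ = V₀ − E₀ = 346.9193 − 186.410431 = 160.508869

B0=160.5089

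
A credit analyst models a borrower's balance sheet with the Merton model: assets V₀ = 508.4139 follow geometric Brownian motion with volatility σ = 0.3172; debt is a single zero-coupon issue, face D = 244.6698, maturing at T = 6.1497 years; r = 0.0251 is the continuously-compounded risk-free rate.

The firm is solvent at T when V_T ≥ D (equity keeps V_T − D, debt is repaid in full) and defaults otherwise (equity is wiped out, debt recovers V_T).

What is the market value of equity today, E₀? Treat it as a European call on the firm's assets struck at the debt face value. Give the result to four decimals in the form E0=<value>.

d₁ = [ln(V₀/D) + (r + σ²/2)T] / (σ√T)
   = [ln(508.4139/244.6698) + (0.0251 + 0.5·0.3172²)·6.1497] / (0.3172·√6.1497)
   = [0.731386 + 0.463736] / 0.786611 = 1.519330
d₂ = d₁ − σ√T = 1.519330 − 0.786611 = 0.732719
N(d₁) = 0.935660,  N(d₂) = 0.768135,  e^(−rT) = 0.856966
E₀ = V₀·N(d₁) − D·e^(−rT)·N(d₂)
   = 508.4139·0.935660 − 244.6698·0.856966·0.768135 = 314.645049

E0=314.6450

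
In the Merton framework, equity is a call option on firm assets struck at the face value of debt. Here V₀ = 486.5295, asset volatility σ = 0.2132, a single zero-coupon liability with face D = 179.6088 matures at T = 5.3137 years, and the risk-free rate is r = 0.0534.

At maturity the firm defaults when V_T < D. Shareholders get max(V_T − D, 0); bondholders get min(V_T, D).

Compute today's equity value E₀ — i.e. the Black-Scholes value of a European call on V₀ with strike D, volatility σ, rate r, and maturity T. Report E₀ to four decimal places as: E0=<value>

d₁ = [ln(V₀/D) + (r + σ²/2)T] / (σ√T)
   = [ln(486.5295/179.6088) + (0.0534 + 0.5·0.2132²)·5.3137] / (0.2132·√5.3137)
   = [0.996516 + 0.404517] / 0.491457 = 2.850773
d₂ = d₁ − σ√T = 2.850773 − 0.491457 = 2.359316
N(d₁) = 0.997819,  N(d₂) = 0.990846,  e^(−rT) = 0.752954
E₀ = V₀·N(d₁) − D·e^(−rT)·N(d₂)
   = 486.5295·0.997819 − 179.6088·0.752954·0.990846 = 351.469448

E0=351.4694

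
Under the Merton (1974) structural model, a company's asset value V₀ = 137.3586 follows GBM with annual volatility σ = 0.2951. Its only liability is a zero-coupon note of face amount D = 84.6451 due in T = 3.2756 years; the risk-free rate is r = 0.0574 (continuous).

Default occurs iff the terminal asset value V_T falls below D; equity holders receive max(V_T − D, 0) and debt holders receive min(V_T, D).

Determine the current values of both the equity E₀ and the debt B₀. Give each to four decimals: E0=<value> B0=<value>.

d₁ = [ln(V₀/D) + (r + σ²/2)T] / (σ√T)
   = [ln(137.3586/84.6451) + (0.0574 + 0.5·0.2951²)·3.2756] / (0.2951·√3.2756)
   = [0.484128 + 0.330646] / 0.534090 = 1.525535
d₂ = d₁ − σ√T = 1.525535 − 0.534090 = 0.991445
N(d₁) = 0.936437,  N(d₂) = 0.839266,  e^(−rT) = 0.828599
E₀ = V₀·N(d₁) − D·e^(−rT)·N(d₂)
   = 137.3586·0.936437 − 84.6451·0.828599·0.839266 = 69.764270
B₀ = V₀ − E₀ = 137.3586 − 69.764270 = 67.594330

E0=69.7643 B0=67.5943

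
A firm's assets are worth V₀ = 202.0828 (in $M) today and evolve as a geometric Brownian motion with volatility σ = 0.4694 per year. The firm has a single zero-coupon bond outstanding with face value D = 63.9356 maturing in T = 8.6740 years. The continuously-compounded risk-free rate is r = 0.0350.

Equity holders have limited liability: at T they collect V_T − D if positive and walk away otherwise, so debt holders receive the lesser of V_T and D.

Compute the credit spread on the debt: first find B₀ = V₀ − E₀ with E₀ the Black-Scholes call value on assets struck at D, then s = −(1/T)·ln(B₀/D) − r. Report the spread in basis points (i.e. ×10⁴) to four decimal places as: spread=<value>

d₁ = [ln(V₀/D) + (r + σ²/2)T] / (σ√T)
   = [ln(202.0828/63.9356) + (0.0350 + 0.5·0.4694²)·8.6740] / (0.4694·√8.6740)
   = [1.150801 + 1.259189] / 1.382461 = 1.743261
d₂ = d₁ − σ√T = 1.743261 − 1.382461 = 0.360800
N(d₁) = 0.959356,  N(d₂) = 0.640876,  e^(−rT) = 0.738163
E₀ = V₀·N(d₁) − D·e^(−rT)·N(d₂)
   = 202.0828·0.959356 − 63.9356·0.738163·0.640876 = 163.623267
B₀ = V₀ − E₀ = 202.0828 − 163.623267 = 38.459533
spread = −(1/T)·ln(B₀/D) − r = −(1/8.6740)·ln(38.459533/63.9356) − 0.0350 = 0.02359693
in basis points: 0.02359693 × 10⁴ = 235.9693 bp

spread=235.9693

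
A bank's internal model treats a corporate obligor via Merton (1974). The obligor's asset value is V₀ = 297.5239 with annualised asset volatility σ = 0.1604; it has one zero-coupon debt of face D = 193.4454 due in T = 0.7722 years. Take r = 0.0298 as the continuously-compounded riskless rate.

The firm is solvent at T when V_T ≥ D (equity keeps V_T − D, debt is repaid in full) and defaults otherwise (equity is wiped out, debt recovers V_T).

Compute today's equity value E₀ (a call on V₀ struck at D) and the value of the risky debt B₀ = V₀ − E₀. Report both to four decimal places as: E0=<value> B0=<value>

d₁ = [ln(V₀/D) + (r + σ²/2)T] / (σ√T)
   = [ln(297.5239/193.4454) + (0.0298 + 0.5·0.1604²)·0.7722] / (0.1604·√0.7722)
   = [0.430499 + 0.032945] / 0.140951 = 3.287974
d₂ = d₁ − σ√T = 3.287974 − 0.140951 = 3.147023
N(d₁) = 0.999495,  N(d₂) = 0.999175,  e^(−rT) = 0.977251
E₀ = V₀·N(d₁) − D·e^(−rT)·N(d₂)
   = 297.5239·0.999495 − 193.4454·0.977251·0.999175 = 108.484943
B₀ = V₀ − E₀ = 297.5239 − 108.484943 = 189.038957

E0=108.4849 B0=189.0390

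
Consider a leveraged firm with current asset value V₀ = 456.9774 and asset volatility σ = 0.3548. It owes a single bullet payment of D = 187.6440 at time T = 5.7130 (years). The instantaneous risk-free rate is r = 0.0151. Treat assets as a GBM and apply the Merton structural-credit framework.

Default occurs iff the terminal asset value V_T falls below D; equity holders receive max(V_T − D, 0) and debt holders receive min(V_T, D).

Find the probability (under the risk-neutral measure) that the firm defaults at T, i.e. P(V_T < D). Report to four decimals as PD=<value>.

PD=0.2335

d₁ = [ln(V₀/D) + (r + σ²/2)T] / (σ√T)
   = [ln(456.9774/187.6440) + (0.0151 + 0.5·0.3548²)·5.7130] / (0.3548·√5.7130)
   = [0.890087 + 0.445851] / 0.848039 = 1.575327
d₂ = d₁ − σ√T = 1.575327 − 0.848039 = 0.727288
risk-neutral PD = N(−d₂) = N(-0.727288) = 0.233525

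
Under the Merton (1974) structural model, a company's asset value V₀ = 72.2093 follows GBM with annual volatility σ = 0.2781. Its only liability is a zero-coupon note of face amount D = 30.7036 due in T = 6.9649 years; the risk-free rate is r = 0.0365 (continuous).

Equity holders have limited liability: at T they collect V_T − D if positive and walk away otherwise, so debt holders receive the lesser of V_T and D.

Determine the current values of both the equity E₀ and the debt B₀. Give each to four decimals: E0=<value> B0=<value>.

E0=49.2253 B0=22.9840

d₁ = [ln(V₀/D) + (r + σ²/2)T] / (σ√T)
   = [ln(72.2093/30.7036) + (0.0365 + 0.5·0.2781²)·6.9649] / (0.2781·√6.9649)
   = [0.855189 + 0.523550] / 0.733936 = 1.878554
d₂ = d₁ − σ√T = 1.878554 − 0.733936 = 1.144618
N(d₁) = 0.969847,  N(d₂) = 0.873816,  e^(−rT) = 0.775522
E₀ = V₀·N(d₁) − D·e^(−rT)·N(d₂)
   = 72.2093·0.969847 − 30.7036·0.775522·0.873816 = 49.225278
B₀ = V₀ − E₀ = 72.2093 − 49.225278 = 22.984022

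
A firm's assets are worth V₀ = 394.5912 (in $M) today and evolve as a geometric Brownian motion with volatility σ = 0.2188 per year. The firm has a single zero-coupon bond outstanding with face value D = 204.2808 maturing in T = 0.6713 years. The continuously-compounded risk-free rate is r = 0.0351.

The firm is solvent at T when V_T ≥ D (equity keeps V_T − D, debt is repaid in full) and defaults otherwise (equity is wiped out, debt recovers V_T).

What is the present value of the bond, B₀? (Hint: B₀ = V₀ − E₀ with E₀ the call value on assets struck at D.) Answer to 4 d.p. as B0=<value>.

B0=199.5228

d₁ = [ln(V₀/D) + (r + σ²/2)T] / (σ√T)
   = [ln(394.5912/204.2808) + (0.0351 + 0.5·0.2188²)·0.6713] / (0.2188·√0.6713)
   = [0.658355 + 0.039631] / 0.179269 = 3.893509
d₂ = d₁ − σ√T = 3.893509 − 0.179269 = 3.714240
N(d₁) = 0.999951,  N(d₂) = 0.999898,  e^(−rT) = 0.976713
E₀ = V₀·N(d₁) − D·e^(−rT)·N(d₂)
   = 394.5912·0.999951 − 204.2808·0.976713·0.999898 = 195.068367
B₀ = V₀ − E₀ = 394.5912 − 195.068367 = 199.522833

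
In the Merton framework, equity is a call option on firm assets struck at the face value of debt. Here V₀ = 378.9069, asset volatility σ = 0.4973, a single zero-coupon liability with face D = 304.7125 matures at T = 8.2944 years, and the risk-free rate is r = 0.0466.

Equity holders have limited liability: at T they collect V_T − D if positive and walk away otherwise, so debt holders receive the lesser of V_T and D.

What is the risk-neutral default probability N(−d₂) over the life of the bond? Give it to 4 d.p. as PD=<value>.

d₁ = [ln(V₀/D) + (r + σ²/2)T] / (σ√T)
   = [ln(378.9069/304.7125) + (0.0466 + 0.5·0.4973²)·8.2944] / (0.4973·√8.2944)
   = [0.217922 + 1.412152] / 1.432224 = 1.138142
d₂ = d₁ − σ√T = 1.138142 − 1.432224 = -0.294082
risk-neutral PD = N(−d₂) = N(0.294082) = 0.615653

PD=0.6157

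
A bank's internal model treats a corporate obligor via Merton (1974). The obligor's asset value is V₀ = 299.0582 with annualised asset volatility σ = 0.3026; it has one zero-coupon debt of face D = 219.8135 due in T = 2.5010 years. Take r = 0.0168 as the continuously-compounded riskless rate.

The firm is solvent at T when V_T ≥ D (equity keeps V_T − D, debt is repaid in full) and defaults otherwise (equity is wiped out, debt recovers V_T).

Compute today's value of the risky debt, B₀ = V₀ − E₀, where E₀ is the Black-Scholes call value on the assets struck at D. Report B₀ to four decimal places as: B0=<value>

d₁ = [ln(V₀/D) + (r + σ²/2)T] / (σ√T)
   = [ln(299.0582/219.8135) + (0.0168 + 0.5·0.3026²)·2.5010] / (0.3026·√2.5010)
   = [0.307859 + 0.156521] / 0.478548 = 0.970393
d₂ = d₁ − σ√T = 0.970393 − 0.478548 = 0.491844
N(d₁) = 0.834075,  N(d₂) = 0.688585,  e^(−rT) = 0.958854
E₀ = V₀·N(d₁) − D·e^(−rT)·N(d₂)
   = 299.0582·0.834075 − 219.8135·0.958854·0.688585 = 104.304422
B₀ = V₀ − E₀ = 299.0582 − 104.304422 = 194.753778

B0=194.7538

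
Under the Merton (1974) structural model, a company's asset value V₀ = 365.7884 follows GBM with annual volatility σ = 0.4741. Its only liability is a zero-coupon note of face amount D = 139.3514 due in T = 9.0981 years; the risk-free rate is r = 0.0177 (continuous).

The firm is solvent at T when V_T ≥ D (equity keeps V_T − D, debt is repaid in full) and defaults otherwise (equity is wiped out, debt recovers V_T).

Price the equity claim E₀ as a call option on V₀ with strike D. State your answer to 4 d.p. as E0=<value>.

d₁ = [ln(V₀/D) + (r + σ²/2)T] / (σ√T)
   = [ln(365.7884/139.3514) + (0.0177 + 0.5·0.4741²)·9.0981] / (0.4741·√9.0981)
   = [0.965056 + 1.183530] / 1.430031 = 1.502476
d₂ = d₁ − σ√T = 1.502476 − 1.430031 = 0.072445
N(d₁) = 0.933513,  N(d₂) = 0.528876,  e^(−rT) = 0.851261
E₀ = V₀·N(d₁) − D·e^(−rT)·N(d₂)
   = 365.7884·0.933513 − 139.3514·0.851261·0.528876 = 278.730538

E0=278.7305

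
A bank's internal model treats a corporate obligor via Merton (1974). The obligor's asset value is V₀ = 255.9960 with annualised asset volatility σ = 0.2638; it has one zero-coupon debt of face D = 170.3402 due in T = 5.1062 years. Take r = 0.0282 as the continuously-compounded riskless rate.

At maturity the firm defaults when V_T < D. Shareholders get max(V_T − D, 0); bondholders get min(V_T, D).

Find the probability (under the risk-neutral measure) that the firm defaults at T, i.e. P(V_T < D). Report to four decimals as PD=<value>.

d₁ = [ln(V₀/D) + (r + σ²/2)T] / (σ√T)
   = [ln(255.9960/170.3402) + (0.0282 + 0.5·0.2638²)·5.1062] / (0.2638·√5.1062)
   = [0.407364 + 0.321666] / 0.596106 = 1.222987
d₂ = d₁ − σ√T = 1.222987 − 0.596106 = 0.626881
risk-neutral PD = N(−d₂) = N(-0.626881) = 0.265369

PD=0.2654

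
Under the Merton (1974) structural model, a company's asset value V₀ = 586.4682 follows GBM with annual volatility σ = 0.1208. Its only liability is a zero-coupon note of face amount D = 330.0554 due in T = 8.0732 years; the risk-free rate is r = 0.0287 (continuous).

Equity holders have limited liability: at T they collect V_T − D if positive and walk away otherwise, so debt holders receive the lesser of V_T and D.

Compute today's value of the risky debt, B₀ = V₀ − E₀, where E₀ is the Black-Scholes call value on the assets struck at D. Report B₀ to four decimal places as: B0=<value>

d₁ = [ln(V₀/D) + (r + σ²/2)T] / (σ√T)
   = [ln(586.4682/330.0554) + (0.0287 + 0.5·0.1208²)·8.0732] / (0.1208·√8.0732)
   = [0.574858 + 0.290605] / 0.343234 = 2.521500
d₂ = d₁ − σ√T = 2.521500 − 0.343234 = 2.178266
N(d₁) = 0.994157,  N(d₂) = 0.985307,  e^(−rT) = 0.793183
E₀ = V₀·N(d₁) − D·e^(−rT)·N(d₂)
   = 586.4682·0.994157 − 330.0554·0.793183·0.985307 = 325.093710
B₀ = V₀ − E₀ = 586.4682 − 325.093710 = 261.374490

B0=261.3745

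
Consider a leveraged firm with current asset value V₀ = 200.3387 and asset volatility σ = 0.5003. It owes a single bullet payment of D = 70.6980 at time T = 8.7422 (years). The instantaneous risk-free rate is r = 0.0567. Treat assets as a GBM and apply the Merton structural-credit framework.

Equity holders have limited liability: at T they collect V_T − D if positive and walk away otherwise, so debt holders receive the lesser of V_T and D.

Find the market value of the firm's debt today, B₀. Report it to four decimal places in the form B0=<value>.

B0=34.1436

d₁ = [ln(V₀/D) + (r + σ²/2)T] / (σ√T)
   = [ln(200.3387/70.6980) + (0.0567 + 0.5·0.5003²)·8.7422] / (0.5003·√8.7422)
   = [1.041592 + 1.589769] / 1.479248 = 1.778851
d₂ = d₁ − σ√T = 1.778851 − 1.479248 = 0.299604
N(d₁) = 0.962368,  N(d₂) = 0.617760,  e^(−rT) = 0.609155
E₀ = V₀·N(d₁) − D·e^(−rT)·N(d₂)
   = 200.3387·0.962368 − 70.6980·0.609155·0.617760 = 166.195057
B₀ = V₀ − E₀ = 200.3387 − 166.195057 = 34.143643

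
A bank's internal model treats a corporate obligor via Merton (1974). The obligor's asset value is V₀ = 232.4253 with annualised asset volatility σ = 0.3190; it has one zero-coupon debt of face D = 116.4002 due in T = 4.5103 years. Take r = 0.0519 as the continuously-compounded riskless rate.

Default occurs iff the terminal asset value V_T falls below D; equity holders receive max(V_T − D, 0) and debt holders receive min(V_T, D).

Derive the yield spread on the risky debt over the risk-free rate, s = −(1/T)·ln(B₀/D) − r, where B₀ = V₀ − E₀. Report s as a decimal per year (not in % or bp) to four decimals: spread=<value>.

spread=0.0092

d₁ = [ln(V₀/D) + (r + σ²/2)T] / (σ√T)
   = [ln(232.4253/116.4002) + (0.0519 + 0.5·0.3190²)·4.5103] / (0.3190·√4.5103)
   = [0.691535 + 0.463571] / 0.677475 = 1.705015
d₂ = d₁ − σ√T = 1.705015 − 0.677475 = 1.027540
N(d₁) = 0.955904,  N(d₂) = 0.847917,  e^(−rT) = 0.791295
E₀ = V₀·N(d₁) − D·e^(−rT)·N(d₂)
   = 232.4253·0.955904 − 116.4002·0.791295·0.847917 = 144.077341
B₀ = V₀ − E₀ = 232.4253 − 144.077341 = 88.347959
spread = −(1/T)·ln(B₀/D) − r = −(1/4.5103)·ln(88.347959/116.4002) − 0.0519 = 0.00923810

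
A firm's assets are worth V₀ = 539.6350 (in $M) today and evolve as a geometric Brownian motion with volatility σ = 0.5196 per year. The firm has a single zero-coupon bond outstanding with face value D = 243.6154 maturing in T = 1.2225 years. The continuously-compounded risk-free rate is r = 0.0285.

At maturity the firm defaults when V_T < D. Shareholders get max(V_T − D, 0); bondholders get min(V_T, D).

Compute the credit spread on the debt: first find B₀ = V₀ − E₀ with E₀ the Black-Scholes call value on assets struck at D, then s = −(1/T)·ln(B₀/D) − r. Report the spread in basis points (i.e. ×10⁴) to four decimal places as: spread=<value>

d₁ = [ln(V₀/D) + (r + σ²/2)T] / (σ√T)
   = [ln(539.6350/243.6154) + (0.0285 + 0.5·0.5196²)·1.2225] / (0.5196·√1.2225)
   = [0.795302 + 0.199869] / 0.574505 = 1.732225
d₂ = d₁ − σ√T = 1.732225 − 0.574505 = 1.157720
N(d₁) = 0.958383,  N(d₂) = 0.876511,  e^(−rT) = 0.965759
E₀ = V₀·N(d₁) − D·e^(−rT)·N(d₂)
   = 539.6350·0.958383 − 243.6154·0.965759·0.876511 = 310.957182
B₀ = V₀ − E₀ = 539.6350 − 310.957182 = 228.677818
spread = −(1/T)·ln(B₀/D) − r = −(1/1.2225)·ln(228.677818/243.6154) − 0.0285 = 0.02326004
in basis points: 0.02326004 × 10⁴ = 232.6004 bp

spread=232.6004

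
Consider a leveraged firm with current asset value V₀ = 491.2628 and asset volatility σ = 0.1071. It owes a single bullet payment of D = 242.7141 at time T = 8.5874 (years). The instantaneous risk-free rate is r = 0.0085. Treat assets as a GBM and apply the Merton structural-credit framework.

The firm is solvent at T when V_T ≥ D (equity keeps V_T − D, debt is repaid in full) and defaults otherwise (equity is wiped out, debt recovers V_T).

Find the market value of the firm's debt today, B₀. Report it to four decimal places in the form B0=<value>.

d₁ = [ln(V₀/D) + (r + σ²/2)T] / (σ√T)
   = [ln(491.2628/242.7141) + (0.0085 + 0.5·0.1071²)·8.5874] / (0.1071·√8.5874)
   = [0.705095 + 0.122243] / 0.313849 = 2.636106
d₂ = d₁ − σ√T = 2.636106 − 0.313849 = 2.322257
N(d₁) = 0.995807,  N(d₂) = 0.989890,  e^(−rT) = 0.929607
E₀ = V₀·N(d₁) − D·e^(−rT)·N(d₂)
   = 491.2628·0.995807 − 242.7141·0.929607·0.989890 = 265.855022
B₀ = V₀ − E₀ = 491.2628 − 265.855022 = 225.407778

B0=225.4078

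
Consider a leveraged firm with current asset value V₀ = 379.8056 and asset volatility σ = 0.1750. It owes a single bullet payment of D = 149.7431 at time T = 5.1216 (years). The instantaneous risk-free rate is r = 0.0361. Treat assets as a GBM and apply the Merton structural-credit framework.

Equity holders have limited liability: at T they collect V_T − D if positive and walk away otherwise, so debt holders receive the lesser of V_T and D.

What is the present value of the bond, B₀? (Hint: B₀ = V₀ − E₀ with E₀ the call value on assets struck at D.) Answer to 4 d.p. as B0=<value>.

d₁ = [ln(V₀/D) + (r + σ²/2)T] / (σ√T)
   = [ln(379.8056/149.7431) + (0.0361 + 0.5·0.1750²)·5.1216] / (0.1750·√5.1216)
   = [0.930738 + 0.263314] / 0.396042 = 3.014967
d₂ = d₁ − σ√T = 3.014967 − 0.396042 = 2.618926
N(d₁) = 0.998715,  N(d₂) = 0.995590,  e^(−rT) = 0.831196
E₀ = V₀·N(d₁) − D·e^(−rT)·N(d₂)
   = 379.8056·0.998715 − 149.7431·0.831196·0.995590 = 255.400623
B₀ = V₀ − E₀ = 379.8056 − 255.400623 = 124.404977

B0=124.4050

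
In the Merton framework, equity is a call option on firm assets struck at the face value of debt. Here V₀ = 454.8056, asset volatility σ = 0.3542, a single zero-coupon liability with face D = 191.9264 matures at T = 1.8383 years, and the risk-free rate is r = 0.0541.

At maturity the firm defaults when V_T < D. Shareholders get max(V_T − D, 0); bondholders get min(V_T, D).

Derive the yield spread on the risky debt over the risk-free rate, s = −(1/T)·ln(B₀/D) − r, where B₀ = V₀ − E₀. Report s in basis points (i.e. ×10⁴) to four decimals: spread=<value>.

spread=34.8552

d₁ = [ln(V₀/D) + (r + σ²/2)T] / (σ√T)
   = [ln(454.8056/191.9264) + (0.0541 + 0.5·0.3542²)·1.8383] / (0.3542·√1.8383)
   = [0.862758 + 0.214766] / 0.480238 = 2.243729
d₂ = d₁ − σ√T = 2.243729 − 0.480238 = 1.763491
N(d₁) = 0.987575,  N(d₂) = 0.961091,  e^(−rT) = 0.905333
E₀ = V₀·N(d₁) − D·e^(−rT)·N(d₂)
   = 454.8056·0.987575 − 191.9264·0.905333·0.961091 = 282.158005
B₀ = V₀ − E₀ = 454.8056 − 282.158005 = 172.647595
spread = −(1/T)·ln(B₀/D) − r = −(1/1.8383)·ln(172.647595/191.9264) − 0.0541 = 0.00348552
in basis points: 0.00348552 × 10⁴ = 34.8552 bp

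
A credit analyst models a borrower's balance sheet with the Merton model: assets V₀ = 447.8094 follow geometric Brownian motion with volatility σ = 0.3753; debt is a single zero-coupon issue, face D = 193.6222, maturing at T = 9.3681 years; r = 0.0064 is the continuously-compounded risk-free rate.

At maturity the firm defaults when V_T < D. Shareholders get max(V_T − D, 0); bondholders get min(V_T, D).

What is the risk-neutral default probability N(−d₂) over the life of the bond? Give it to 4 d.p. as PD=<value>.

PD=0.4177

d₁ = [ln(V₀/D) + (r + σ²/2)T] / (σ√T)
   = [ln(447.8094/193.6222) + (0.0064 + 0.5·0.3753²)·9.3681] / (0.3753·√9.3681)
   = [0.838459 + 0.719705] / 1.148694 = 1.356465
d₂ = d₁ − σ√T = 1.356465 − 1.148694 = 0.207771
risk-neutral PD = N(−d₂) = N(-0.207771) = 0.417704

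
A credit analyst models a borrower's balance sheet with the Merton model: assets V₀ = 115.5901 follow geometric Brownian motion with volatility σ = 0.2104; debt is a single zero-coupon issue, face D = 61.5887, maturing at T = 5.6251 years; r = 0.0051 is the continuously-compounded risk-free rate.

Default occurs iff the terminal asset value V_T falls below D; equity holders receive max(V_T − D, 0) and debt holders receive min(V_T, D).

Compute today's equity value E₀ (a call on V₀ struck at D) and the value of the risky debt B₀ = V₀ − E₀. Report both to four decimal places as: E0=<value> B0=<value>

E0=57.5184 B0=58.0717

d₁ = [ln(V₀/D) + (r + σ²/2)T] / (σ√T)
   = [ln(115.5901/61.5887) + (0.0051 + 0.5·0.2104²)·5.6251] / (0.2104·√5.6251)
   = [0.629572 + 0.153194] / 0.499012 = 1.568633
d₂ = d₁ − σ√T = 1.568633 − 0.499012 = 1.069621
N(d₁) = 0.941633,  N(d₂) = 0.857605,  e^(−rT) = 0.971720
E₀ = V₀·N(d₁) − D·e^(−rT)·N(d₂)
   = 115.5901·0.941633 − 61.5887·0.971720·0.857605 = 57.518439
B₀ = V₀ − E₀ = 115.5901 − 57.518439 = 58.071661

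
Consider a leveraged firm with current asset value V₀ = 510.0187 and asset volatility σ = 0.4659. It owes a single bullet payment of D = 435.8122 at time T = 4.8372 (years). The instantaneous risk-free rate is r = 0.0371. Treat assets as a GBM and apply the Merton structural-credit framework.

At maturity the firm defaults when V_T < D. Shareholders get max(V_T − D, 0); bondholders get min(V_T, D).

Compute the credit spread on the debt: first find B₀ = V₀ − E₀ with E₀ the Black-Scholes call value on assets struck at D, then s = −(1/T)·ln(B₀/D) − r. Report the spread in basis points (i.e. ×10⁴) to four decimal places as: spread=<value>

spread=715.5099

d₁ = [ln(V₀/D) + (r + σ²/2)T] / (σ√T)
   = [ln(510.0187/435.8122) + (0.0371 + 0.5·0.4659²)·4.8372] / (0.4659·√4.8372)
   = [0.157236 + 0.704448] / 1.024683 = 0.840927
d₂ = d₁ − σ√T = 0.840927 − 1.024683 = -0.183756
N(d₁) = 0.799806,  N(d₂) = 0.427102,  e^(−rT) = 0.835721
E₀ = V₀·N(d₁) − D·e^(−rT)·N(d₂)
   = 510.0187·0.799806 − 435.8122·0.835721·0.427102 = 252.357678
B₀ = V₀ − E₀ = 510.0187 − 252.357678 = 257.661022
spread = −(1/T)·ln(B₀/D) − r = −(1/4.8372)·ln(257.661022/435.8122) − 0.0371 = 0.07155099
in basis points: 0.07155099 × 10⁴ = 715.5099 bp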